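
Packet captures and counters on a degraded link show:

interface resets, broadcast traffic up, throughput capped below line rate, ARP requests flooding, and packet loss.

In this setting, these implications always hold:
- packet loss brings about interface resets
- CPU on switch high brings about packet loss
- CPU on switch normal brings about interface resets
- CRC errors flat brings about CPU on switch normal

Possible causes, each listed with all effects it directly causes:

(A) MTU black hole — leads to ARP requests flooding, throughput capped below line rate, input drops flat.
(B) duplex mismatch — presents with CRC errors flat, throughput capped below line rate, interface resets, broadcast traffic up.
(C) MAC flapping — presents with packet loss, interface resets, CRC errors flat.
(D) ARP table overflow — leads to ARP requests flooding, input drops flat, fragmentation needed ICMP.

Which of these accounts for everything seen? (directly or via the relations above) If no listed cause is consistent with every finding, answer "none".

For each candidate, compare predicted effects to what was observed:
(A) MTU black hole — does not account for interface resets, broadcast traffic up, packet loss
(B) duplex mismatch — does not account for ARP requests flooding, packet loss
(C) MAC flapping — interface resets match; broadcast traffic up miss; throughput capped below line rate miss; ARP requests flooding miss; packet loss match
(D) ARP table overflow — does not account for interface resets, broadcast traffic up, throughput capped below line rate, packet loss
Every candidate fails on at least one observation.

none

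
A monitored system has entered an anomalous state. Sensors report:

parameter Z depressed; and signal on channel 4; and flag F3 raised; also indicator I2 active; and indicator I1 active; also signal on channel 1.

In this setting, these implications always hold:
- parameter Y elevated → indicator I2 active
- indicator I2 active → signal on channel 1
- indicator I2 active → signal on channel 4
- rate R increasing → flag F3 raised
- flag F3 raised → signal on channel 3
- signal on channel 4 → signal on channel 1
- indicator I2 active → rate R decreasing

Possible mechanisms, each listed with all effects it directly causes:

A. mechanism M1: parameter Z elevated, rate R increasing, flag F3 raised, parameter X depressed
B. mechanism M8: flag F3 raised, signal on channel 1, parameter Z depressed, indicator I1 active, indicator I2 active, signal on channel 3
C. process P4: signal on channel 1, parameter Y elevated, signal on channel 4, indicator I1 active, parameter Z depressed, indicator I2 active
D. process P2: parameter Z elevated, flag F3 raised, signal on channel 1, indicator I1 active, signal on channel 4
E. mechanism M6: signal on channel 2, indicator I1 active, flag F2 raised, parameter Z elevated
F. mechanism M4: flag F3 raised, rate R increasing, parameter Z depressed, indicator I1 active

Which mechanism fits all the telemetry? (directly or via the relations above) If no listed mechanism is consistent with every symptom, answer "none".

Per-candidate check:
(A) mechanism M1 — parameter Z depressed ✗; signal on channel 4 ✗; flag F3 raised ✓; indicator I2 active ✗; indicator I1 active ✗; signal on channel 1 ✗
(B) mechanism M8 — accounts for every observation (signal on channel 4 by indicator I2 active → signal on channel 4)
(C) process P4 — parameter Z depressed ✓; signal on channel 4 ✓; flag F3 raised ✗; indicator I2 active ✓; indicator I1 active ✓; signal on channel 1 ✓
(D) process P2 — fails on parameter Z depressed, indicator I2 active (predicts parameter Z elevated, not parameter Z depressed)
(E) mechanism M6 — fails on parameter Z depressed, signal on channel 4, flag F3 raised, indicator I2 active, signal on channel 1 (predicts parameter Z elevated, not parameter Z depressed)
(F) mechanism M4 — does not account for signal on channel 4, indicator I2 active, signal on channel 1
(B) is the only candidate with no mismatches.

B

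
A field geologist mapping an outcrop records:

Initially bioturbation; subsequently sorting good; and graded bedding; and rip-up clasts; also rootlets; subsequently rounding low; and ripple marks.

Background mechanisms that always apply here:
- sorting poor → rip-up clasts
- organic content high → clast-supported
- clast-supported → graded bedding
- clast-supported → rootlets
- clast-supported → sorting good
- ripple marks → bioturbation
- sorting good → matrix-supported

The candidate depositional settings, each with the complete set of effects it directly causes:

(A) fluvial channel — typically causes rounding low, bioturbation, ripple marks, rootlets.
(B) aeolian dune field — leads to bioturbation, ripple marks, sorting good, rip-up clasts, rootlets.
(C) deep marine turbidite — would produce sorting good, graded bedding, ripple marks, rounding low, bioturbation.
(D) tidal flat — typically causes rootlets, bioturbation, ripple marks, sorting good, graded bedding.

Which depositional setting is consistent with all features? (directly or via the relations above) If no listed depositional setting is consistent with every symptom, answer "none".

none

For each candidate, compare predicted effects to what was observed:
(A) fluvial channel — does not account for sorting good, graded bedding, rip-up clasts
(B) aeolian dune field — bioturbation match; sorting good match; graded bedding miss; rip-up clasts match; rootlets match; rounding low miss; ripple marks match
(C) deep marine turbidite — does not account for rip-up clasts, rootlets
(D) tidal flat — does not account for rip-up clasts, rounding low
None of the listed candidates fits everything.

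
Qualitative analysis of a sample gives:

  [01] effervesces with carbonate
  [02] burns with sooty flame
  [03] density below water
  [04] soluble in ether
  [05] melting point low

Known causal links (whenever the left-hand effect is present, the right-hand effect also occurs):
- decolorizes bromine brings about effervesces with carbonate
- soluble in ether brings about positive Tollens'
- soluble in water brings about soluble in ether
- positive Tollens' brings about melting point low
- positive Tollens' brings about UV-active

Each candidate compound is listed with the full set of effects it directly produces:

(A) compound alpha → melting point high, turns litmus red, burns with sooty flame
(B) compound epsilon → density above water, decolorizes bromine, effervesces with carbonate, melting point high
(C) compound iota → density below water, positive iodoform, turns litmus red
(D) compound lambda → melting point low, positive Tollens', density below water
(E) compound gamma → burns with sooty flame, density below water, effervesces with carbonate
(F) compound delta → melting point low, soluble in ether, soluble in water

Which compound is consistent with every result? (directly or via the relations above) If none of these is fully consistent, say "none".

For each candidate, compare predicted effects to what was observed:
(A) compound alpha — effervesces with carbonate ✗; burns with sooty flame ✓; density below water ✗; soluble in ether ✗; melting point low ✗
(B) compound epsilon — effervesces with carbonate ✓; burns with sooty flame ✗; density below water ✗; soluble in ether ✗; melting point low ✗
(C) compound iota — effervesces with carbonate ✗; burns with sooty flame ✗; density below water ✓; soluble in ether ✗; melting point low ✗
(D) compound lambda — does not account for effervesces with carbonate, burns with sooty flame, soluble in ether
(E) compound gamma — effervesces with carbonate ✓; burns with sooty flame ✓; density below water ✓; soluble in ether ✗; melting point low ✗
(F) compound delta — does not account for effervesces with carbonate, burns with sooty flame, density below water
Every candidate fails on at least one observation.

none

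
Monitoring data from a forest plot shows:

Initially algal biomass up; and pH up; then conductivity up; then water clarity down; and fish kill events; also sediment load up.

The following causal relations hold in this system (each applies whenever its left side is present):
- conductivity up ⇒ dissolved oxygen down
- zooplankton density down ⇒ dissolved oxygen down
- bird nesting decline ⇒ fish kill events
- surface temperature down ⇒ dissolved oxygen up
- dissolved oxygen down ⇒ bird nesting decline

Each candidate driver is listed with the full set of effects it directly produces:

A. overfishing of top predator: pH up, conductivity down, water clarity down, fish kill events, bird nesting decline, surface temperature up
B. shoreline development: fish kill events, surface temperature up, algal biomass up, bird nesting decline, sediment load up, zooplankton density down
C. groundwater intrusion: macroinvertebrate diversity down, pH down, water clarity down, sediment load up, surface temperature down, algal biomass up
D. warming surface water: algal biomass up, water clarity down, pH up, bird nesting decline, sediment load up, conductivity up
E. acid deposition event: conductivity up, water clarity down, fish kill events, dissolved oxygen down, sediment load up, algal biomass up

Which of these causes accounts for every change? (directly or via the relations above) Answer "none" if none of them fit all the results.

For each candidate, compare predicted effects to what was observed:
(A) overfishing of top predator — algal biomass up ✗; pH up ✓; conductivity up ✗; water clarity down ✓; fish kill events ✓; sediment load up ✗
(B) shoreline development — algal biomass up ✓; pH up ✗; conductivity up ✗; water clarity down ✗; fish kill events ✓; sediment load up ✓
(C) groundwater intrusion — fails on pH up, conductivity up, fish kill events (predicts pH down, not pH up)
(D) warming surface water — accounts for every observation (fish kill events by bird nesting decline → fish kill events)
(E) acid deposition event — does not account for pH up
(D) alone accounts for all the evidence.

D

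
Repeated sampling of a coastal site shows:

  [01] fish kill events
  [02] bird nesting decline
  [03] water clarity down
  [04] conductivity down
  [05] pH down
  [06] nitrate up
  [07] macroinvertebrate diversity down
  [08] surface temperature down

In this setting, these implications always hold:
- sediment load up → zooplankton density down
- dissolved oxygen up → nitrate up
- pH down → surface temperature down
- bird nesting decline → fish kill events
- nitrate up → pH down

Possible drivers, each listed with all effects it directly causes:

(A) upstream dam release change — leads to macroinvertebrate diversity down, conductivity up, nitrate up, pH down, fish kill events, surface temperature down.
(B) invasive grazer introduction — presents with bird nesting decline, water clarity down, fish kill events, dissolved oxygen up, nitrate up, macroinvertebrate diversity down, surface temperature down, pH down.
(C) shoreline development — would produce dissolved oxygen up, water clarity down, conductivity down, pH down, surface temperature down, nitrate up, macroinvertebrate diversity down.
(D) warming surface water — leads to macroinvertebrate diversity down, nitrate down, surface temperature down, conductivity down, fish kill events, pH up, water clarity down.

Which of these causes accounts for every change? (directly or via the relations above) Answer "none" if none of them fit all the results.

none

Testing each hypothesis:
(A) upstream dam release change — fails on bird nesting decline, water clarity down, conductivity down (predicts conductivity up, not conductivity down)
(B) invasive grazer introduction — fish kill events yes; bird nesting decline yes; water clarity down yes; conductivity down NO; pH down yes; nitrate up yes; macroinvertebrate diversity down yes; surface temperature down yes
(C) shoreline development — does not account for fish kill events, bird nesting decline
(D) warming surface water — fish kill events yes; bird nesting decline NO; water clarity down yes; conductivity down yes; pH down NO; nitrate up NO; macroinvertebrate diversity down yes; surface temperature down yes
No candidate is consistent with all observations.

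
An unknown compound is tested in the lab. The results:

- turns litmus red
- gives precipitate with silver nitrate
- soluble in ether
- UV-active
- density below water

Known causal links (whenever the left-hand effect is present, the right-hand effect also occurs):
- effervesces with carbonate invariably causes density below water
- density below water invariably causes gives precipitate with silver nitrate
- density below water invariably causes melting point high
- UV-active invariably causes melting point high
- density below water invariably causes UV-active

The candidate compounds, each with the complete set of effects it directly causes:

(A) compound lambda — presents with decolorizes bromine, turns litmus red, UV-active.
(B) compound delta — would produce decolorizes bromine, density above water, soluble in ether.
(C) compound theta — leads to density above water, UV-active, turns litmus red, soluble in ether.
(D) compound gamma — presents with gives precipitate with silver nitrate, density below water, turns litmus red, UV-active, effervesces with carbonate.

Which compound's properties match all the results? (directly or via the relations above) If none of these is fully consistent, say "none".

Per-candidate check:
(A) compound lambda — turns litmus red ✓; gives precipitate with silver nitrate ✗; soluble in ether ✗; UV-active ✓; density below water ✗
(B) compound delta — turns litmus red ✗; gives precipitate with silver nitrate ✗; soluble in ether ✓; UV-active ✗; density below water ✗
(C) compound theta — fails on gives precipitate with silver nitrate, density below water (predicts density above water, not density below water)
(D) compound gamma — turns litmus red ✓; gives precipitate with silver nitrate ✓; soluble in ether ✗; UV-active ✓; density below water ✓
Every candidate fails on at least one observation.

none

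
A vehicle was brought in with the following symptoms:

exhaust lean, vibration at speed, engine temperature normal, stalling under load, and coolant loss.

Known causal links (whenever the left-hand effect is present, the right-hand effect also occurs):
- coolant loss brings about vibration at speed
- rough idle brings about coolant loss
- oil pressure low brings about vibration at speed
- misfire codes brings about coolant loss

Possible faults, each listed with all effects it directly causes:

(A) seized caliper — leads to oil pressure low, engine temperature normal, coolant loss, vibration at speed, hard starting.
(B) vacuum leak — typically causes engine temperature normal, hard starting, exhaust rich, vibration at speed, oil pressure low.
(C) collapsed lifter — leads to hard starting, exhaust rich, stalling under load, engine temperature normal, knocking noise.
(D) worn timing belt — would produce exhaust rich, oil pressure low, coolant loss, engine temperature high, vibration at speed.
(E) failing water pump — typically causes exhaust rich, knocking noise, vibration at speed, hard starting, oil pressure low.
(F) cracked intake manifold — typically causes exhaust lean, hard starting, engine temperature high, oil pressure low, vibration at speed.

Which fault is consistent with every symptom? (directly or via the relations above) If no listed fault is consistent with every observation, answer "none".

none

Per-candidate check:
(A) seized caliper — exhaust lean miss; vibration at speed match; engine temperature normal match; stalling under load miss; coolant loss match
(B) vacuum leak — fails on exhaust lean, stalling under load, coolant loss (predicts exhaust rich, not exhaust lean)
(C) collapsed lifter — exhaust lean miss; vibration at speed miss; engine temperature normal match; stalling under load match; coolant loss miss
(D) worn timing belt — fails on exhaust lean, engine temperature normal, stalling under load (predicts exhaust rich, not exhaust lean; predicts engine temperature high, not engine temperature normal)
(E) failing water pump — fails on exhaust lean, engine temperature normal, stalling under load, coolant loss (predicts exhaust rich, not exhaust lean)
(F) cracked intake manifold — fails on engine temperature normal, stalling under load, coolant loss (predicts engine temperature high, not engine temperature normal)
No candidate is consistent with all observations.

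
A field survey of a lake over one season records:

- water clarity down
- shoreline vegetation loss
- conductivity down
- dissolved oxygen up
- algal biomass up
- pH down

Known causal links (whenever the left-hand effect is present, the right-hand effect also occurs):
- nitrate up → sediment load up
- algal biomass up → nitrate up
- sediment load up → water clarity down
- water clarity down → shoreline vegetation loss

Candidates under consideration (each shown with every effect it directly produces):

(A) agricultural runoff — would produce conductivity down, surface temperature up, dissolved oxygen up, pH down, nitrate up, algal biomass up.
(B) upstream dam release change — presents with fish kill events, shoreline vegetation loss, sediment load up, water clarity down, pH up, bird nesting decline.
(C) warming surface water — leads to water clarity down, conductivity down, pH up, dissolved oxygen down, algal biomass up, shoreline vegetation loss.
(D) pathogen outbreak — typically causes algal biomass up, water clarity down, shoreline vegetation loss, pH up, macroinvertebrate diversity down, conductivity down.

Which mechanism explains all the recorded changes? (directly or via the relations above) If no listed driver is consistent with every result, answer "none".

A

Per-candidate check:
(A) agricultural runoff — accounts for every observation (water clarity down by nitrate up → sediment load up → water clarity down)
(B) upstream dam release change — fails on conductivity down, dissolved oxygen up, algal biomass up, pH down (predicts pH up, not pH down)
(C) warming surface water — fails on dissolved oxygen up, pH down (predicts dissolved oxygen down, not dissolved oxygen up; predicts pH up, not pH down)
(D) pathogen outbreak — fails on dissolved oxygen up, pH down (predicts pH up, not pH down)
(A) is the only candidate with no mismatches.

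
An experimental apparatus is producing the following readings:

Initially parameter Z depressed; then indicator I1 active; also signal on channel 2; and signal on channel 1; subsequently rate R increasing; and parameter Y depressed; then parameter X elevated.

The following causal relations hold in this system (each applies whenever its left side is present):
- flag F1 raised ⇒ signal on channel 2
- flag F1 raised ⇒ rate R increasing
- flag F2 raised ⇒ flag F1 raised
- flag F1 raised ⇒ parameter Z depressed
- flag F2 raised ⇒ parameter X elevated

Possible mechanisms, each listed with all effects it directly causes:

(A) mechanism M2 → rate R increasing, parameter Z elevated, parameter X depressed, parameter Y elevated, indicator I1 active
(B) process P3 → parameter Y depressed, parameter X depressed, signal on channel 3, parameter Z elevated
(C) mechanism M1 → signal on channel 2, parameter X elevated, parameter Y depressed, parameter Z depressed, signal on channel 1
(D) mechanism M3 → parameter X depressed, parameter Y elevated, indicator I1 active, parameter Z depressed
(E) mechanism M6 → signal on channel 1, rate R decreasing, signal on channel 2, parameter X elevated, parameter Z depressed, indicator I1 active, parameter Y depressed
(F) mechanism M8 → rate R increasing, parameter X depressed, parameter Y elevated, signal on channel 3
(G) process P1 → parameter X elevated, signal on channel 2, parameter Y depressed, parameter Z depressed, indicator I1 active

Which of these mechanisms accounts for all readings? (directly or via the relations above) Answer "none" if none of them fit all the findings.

none

For each candidate, compare predicted effects to what was observed:
(A) mechanism M2 — parameter Z depressed -; indicator I1 active +; signal on channel 2 -; signal on channel 1 -; rate R increasing +; parameter Y depressed -; parameter X elevated -
(B) process P3 — parameter Z depressed -; indicator I1 active -; signal on channel 2 -; signal on channel 1 -; rate R increasing -; parameter Y depressed +; parameter X elevated -
(C) mechanism M1 — parameter Z depressed +; indicator I1 active -; signal on channel 2 +; signal on channel 1 +; rate R increasing -; parameter Y depressed +; parameter X elevated +
(D) mechanism M3 — parameter Z depressed +; indicator I1 active +; signal on channel 2 -; signal on channel 1 -; rate R increasing -; parameter Y depressed -; parameter X elevated -
(E) mechanism M6 — fails on rate R increasing (predicts rate R decreasing, not rate R increasing)
(F) mechanism M8 — fails on parameter Z depressed, indicator I1 active, signal on channel 2, signal on channel 1, parameter Y depressed, parameter X elevated (predicts parameter Y elevated, not parameter Y depressed; predicts parameter X depressed, not parameter X elevated)
(G) process P1 — does not account for signal on channel 1, rate R increasing
No candidate is consistent with all observations.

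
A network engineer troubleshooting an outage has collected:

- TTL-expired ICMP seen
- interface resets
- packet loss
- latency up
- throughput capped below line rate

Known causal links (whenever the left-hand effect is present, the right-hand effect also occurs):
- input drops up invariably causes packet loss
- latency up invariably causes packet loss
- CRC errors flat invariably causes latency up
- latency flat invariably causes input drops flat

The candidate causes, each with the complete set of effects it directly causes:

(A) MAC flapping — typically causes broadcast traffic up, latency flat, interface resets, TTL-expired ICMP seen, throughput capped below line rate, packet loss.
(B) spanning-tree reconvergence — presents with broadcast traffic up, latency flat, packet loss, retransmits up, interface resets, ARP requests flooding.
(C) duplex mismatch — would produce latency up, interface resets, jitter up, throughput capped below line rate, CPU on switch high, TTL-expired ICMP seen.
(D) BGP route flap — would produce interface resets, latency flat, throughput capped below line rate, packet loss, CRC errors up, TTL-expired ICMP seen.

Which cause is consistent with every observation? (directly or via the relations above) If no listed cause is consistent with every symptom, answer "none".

C

Per-candidate check:
(A) MAC flapping — TTL-expired ICMP seen ✓; interface resets ✓; packet loss ✓; latency up ✗; throughput capped below line rate ✓
(B) spanning-tree reconvergence — fails on TTL-expired ICMP seen, latency up, throughput capped below line rate (predicts latency flat, not latency up)
(C) duplex mismatch — TTL-expired ICMP seen ✓; interface resets ✓; packet loss ✓ (via latency up → packet loss); latency up ✓; throughput capped below line rate ✓
(D) BGP route flap — fails on latency up (predicts latency flat, not latency up)
(C) is the only candidate with no mismatches.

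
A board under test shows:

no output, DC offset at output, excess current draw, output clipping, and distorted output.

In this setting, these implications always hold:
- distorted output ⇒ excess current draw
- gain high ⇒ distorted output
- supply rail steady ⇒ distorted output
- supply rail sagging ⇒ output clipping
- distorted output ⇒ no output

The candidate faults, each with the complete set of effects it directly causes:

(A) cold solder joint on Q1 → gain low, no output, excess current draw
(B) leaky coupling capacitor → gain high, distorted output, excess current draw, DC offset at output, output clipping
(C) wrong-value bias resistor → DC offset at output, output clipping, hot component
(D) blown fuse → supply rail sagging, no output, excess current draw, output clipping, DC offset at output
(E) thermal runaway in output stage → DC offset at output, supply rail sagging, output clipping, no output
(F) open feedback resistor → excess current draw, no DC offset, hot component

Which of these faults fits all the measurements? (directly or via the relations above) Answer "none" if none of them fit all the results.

B

Testing each hypothesis:
(A) cold solder joint on Q1 — no output ✓; DC offset at output ✗; excess current draw ✓; output clipping ✗; distorted output ✗
(B) leaky coupling capacitor — no output ✓ (through distorted output → no output); DC offset at output ✓; excess current draw ✓; output clipping ✓; distorted output ✓
(C) wrong-value bias resistor — no output ✗; DC offset at output ✓; excess current draw ✗; output clipping ✓; distorted output ✗
(D) blown fuse — no output ✓; DC offset at output ✓; excess current draw ✓; output clipping ✓; distorted output ✗
(E) thermal runaway in output stage — does not account for excess current draw, distorted output
(F) open feedback resistor — no output ✗; DC offset at output ✗; excess current draw ✓; output clipping ✗; distorted output ✗
(B) is the only candidate with no mismatches.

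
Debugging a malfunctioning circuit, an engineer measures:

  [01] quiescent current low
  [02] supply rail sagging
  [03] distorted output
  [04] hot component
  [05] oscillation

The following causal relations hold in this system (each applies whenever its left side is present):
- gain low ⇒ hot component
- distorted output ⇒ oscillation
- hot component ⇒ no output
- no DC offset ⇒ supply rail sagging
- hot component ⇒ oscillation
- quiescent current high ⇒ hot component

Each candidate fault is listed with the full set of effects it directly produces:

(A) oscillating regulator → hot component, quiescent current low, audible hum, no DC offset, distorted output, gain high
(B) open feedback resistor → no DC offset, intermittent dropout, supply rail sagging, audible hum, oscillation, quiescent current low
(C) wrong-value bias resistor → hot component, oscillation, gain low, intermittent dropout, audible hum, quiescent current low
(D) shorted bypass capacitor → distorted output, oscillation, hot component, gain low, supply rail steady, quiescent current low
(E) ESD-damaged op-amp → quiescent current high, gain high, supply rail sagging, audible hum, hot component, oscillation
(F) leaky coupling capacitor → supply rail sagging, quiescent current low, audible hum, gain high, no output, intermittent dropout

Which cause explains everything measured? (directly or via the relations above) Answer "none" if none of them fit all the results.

A

For each candidate, compare predicted effects to what was observed:
(A) oscillating regulator — quiescent current low match; supply rail sagging match (through no DC offset → supply rail sagging); distorted output match; hot component match; oscillation match (through distorted output → oscillation)
(B) open feedback resistor — quiescent current low match; supply rail sagging match; distorted output miss; hot component miss; oscillation match
(C) wrong-value bias resistor — does not account for supply rail sagging, distorted output
(D) shorted bypass capacitor — fails on supply rail sagging (predicts supply rail steady, not supply rail sagging)
(E) ESD-damaged op-amp — fails on quiescent current low, distorted output (predicts quiescent current high, not quiescent current low)
(F) leaky coupling capacitor — quiescent current low match; supply rail sagging match; distorted output miss; hot component miss; oscillation miss
Only (A) is consistent with every observation.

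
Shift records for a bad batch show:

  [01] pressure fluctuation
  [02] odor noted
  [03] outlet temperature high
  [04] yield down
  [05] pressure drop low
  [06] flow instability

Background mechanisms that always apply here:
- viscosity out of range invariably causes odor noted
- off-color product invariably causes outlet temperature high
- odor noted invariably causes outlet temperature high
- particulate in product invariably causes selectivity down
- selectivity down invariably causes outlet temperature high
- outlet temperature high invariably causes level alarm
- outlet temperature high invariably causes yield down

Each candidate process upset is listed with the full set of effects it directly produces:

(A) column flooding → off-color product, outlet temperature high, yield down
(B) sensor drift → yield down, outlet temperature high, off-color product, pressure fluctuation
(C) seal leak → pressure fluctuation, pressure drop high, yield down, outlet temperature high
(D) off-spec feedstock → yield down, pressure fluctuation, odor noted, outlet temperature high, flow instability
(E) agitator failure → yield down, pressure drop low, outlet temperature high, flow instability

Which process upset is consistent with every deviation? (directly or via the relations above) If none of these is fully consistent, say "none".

For each candidate, compare predicted effects to what was observed:
(A) column flooding — does not account for pressure fluctuation, odor noted, pressure drop low, flow instability
(B) sensor drift — does not account for odor noted, pressure drop low, flow instability
(C) seal leak — pressure fluctuation ✓; odor noted ✗; outlet temperature high ✓; yield down ✓; pressure drop low ✗; flow instability ✗
(D) off-spec feedstock — does not account for pressure drop low
(E) agitator failure — pressure fluctuation ✗; odor noted ✗; outlet temperature high ✓; yield down ✓; pressure drop low ✓; flow instability ✓
None of the listed candidates fits everything.

none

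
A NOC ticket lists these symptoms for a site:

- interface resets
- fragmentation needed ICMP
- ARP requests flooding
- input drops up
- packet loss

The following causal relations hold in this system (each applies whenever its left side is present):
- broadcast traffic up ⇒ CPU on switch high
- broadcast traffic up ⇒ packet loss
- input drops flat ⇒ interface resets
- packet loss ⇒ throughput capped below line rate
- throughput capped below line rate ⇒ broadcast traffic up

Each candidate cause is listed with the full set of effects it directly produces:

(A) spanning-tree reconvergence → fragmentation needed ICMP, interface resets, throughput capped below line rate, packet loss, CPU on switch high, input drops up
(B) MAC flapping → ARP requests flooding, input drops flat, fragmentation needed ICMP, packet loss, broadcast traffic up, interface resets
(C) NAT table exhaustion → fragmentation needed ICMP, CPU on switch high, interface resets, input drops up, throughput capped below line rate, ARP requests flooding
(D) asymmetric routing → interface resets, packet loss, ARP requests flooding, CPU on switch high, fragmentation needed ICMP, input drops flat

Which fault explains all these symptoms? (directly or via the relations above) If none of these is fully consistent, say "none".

C

Testing each hypothesis:
(A) spanning-tree reconvergence — does not account for ARP requests flooding
(B) MAC flapping — fails on input drops up (predicts input drops flat, not input drops up)
(C) NAT table exhaustion — accounts for every observation (packet loss through throughput capped below line rate → broadcast traffic up → packet loss)
(D) asymmetric routing — interface resets match; fragmentation needed ICMP match; ARP requests flooding match; input drops up miss; packet loss match
(C) alone accounts for all the evidence.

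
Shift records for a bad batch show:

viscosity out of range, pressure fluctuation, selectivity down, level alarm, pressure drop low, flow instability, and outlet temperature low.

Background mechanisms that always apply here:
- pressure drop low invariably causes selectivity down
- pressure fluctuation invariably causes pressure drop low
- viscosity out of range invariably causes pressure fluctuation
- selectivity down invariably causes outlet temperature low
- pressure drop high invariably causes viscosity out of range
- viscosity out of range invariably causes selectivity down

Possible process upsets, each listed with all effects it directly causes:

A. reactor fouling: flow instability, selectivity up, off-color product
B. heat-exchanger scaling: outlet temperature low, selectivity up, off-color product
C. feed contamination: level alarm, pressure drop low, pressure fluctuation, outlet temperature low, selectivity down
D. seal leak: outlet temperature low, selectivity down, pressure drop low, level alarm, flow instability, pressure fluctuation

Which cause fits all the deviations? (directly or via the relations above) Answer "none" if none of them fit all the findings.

For each candidate, compare predicted effects to what was observed:
(A) reactor fouling — fails on viscosity out of range, pressure fluctuation, selectivity down, level alarm, pressure drop low, outlet temperature low (predicts selectivity up, not selectivity down)
(B) heat-exchanger scaling — fails on viscosity out of range, pressure fluctuation, selectivity down, level alarm, pressure drop low, flow instability (predicts selectivity up, not selectivity down)
(C) feed contamination — viscosity out of range ✗; pressure fluctuation ✓; selectivity down ✓; level alarm ✓; pressure drop low ✓; flow instability ✗; outlet temperature low ✓
(D) seal leak — viscosity out of range ✗; pressure fluctuation ✓; selectivity down ✓; level alarm ✓; pressure drop low ✓; flow instability ✓; outlet temperature low ✓
No candidate is consistent with all observations.

none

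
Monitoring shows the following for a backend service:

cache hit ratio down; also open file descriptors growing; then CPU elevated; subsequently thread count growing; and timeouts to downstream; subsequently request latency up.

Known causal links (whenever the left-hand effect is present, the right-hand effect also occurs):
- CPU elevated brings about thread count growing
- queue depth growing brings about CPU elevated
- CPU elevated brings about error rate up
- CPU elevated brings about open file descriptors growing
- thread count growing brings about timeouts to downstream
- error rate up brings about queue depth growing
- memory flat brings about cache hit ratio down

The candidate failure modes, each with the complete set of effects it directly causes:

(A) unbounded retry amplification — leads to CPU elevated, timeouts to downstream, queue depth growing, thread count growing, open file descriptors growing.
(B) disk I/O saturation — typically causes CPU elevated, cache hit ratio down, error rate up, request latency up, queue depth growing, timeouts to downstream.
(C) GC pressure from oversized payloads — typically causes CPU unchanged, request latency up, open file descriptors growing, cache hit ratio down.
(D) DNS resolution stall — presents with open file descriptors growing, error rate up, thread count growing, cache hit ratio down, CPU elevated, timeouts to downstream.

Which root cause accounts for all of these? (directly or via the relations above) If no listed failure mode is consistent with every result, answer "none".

For each candidate, compare predicted effects to what was observed:
(A) unbounded retry amplification — does not account for cache hit ratio down, request latency up
(B) disk I/O saturation — cache hit ratio down +; open file descriptors growing + (via CPU elevated → open file descriptors growing); CPU elevated +; thread count growing + (via CPU elevated → thread count growing); timeouts to downstream +; request latency up +
(C) GC pressure from oversized payloads — fails on CPU elevated, thread count growing, timeouts to downstream (predicts CPU unchanged, not CPU elevated)
(D) DNS resolution stall — cache hit ratio down +; open file descriptors growing +; CPU elevated +; thread count growing +; timeouts to downstream +; request latency up -
(B) is the only candidate with no mismatches.

B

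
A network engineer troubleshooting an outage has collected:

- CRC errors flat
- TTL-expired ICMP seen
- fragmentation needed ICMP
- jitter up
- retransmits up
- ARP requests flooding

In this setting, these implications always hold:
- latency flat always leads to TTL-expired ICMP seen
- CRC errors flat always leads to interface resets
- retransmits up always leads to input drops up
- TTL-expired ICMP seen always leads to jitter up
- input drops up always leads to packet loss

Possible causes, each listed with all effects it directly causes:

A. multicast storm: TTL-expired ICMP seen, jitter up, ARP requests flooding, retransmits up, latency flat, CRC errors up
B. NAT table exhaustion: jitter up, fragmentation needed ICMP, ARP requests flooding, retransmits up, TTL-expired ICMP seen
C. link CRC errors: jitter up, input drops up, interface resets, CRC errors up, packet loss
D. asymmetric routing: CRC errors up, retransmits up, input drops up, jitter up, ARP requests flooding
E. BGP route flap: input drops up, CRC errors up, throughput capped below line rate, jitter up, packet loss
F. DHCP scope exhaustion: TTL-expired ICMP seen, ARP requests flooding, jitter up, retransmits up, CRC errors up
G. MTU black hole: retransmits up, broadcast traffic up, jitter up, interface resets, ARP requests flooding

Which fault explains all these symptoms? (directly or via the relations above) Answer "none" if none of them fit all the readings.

Testing each hypothesis:
(A) multicast storm — fails on CRC errors flat, fragmentation needed ICMP (predicts CRC errors up, not CRC errors flat)
(B) NAT table exhaustion — does not account for CRC errors flat
(C) link CRC errors — CRC errors flat ✗; TTL-expired ICMP seen ✗; fragmentation needed ICMP ✗; jitter up ✓; retransmits up ✗; ARP requests flooding ✗
(D) asymmetric routing — CRC errors flat ✗; TTL-expired ICMP seen ✗; fragmentation needed ICMP ✗; jitter up ✓; retransmits up ✓; ARP requests flooding ✓
(E) BGP route flap — fails on CRC errors flat, TTL-expired ICMP seen, fragmentation needed ICMP, retransmits up, ARP requests flooding (predicts CRC errors up, not CRC errors flat)
(F) DHCP scope exhaustion — CRC errors flat ✗; TTL-expired ICMP seen ✓; fragmentation needed ICMP ✗; jitter up ✓; retransmits up ✓; ARP requests flooding ✓
(G) MTU black hole — CRC errors flat ✗; TTL-expired ICMP seen ✗; fragmentation needed ICMP ✗; jitter up ✓; retransmits up ✓; ARP requests flooding ✓
Every candidate fails on at least one observation.

none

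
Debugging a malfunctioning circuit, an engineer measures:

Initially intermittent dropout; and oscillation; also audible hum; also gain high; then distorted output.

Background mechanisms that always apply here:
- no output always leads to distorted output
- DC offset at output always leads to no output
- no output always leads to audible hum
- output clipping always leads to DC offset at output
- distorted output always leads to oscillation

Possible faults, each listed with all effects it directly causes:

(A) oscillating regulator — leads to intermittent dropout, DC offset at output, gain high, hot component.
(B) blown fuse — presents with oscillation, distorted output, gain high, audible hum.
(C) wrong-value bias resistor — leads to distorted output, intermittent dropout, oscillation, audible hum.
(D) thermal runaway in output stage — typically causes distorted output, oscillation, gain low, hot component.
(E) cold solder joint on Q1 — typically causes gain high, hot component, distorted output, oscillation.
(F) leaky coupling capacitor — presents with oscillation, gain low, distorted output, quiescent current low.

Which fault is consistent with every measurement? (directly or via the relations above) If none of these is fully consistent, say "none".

A

For each candidate, compare predicted effects to what was observed:
(A) oscillating regulator — intermittent dropout match; oscillation match (via DC offset at output → no output → distorted output → oscillation); audible hum match (via DC offset at output → no output → audible hum); gain high match; distorted output match (via DC offset at output → no output → distorted output)
(B) blown fuse — intermittent dropout miss; oscillation match; audible hum match; gain high match; distorted output match
(C) wrong-value bias resistor — intermittent dropout match; oscillation match; audible hum match; gain high miss; distorted output match
(D) thermal runaway in output stage — fails on intermittent dropout, audible hum, gain high (predicts gain low, not gain high)
(E) cold solder joint on Q1 — intermittent dropout miss; oscillation match; audible hum miss; gain high match; distorted output match
(F) leaky coupling capacitor — fails on intermittent dropout, audible hum, gain high (predicts gain low, not gain high)
Only (A) is consistent with every observation.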